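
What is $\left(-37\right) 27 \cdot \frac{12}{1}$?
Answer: $-11988$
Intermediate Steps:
$\left(-37\right) 27 \cdot \frac{12}{1} = - 999 \cdot 12 \cdot 1 = \left(-999\right) 12 = -11988$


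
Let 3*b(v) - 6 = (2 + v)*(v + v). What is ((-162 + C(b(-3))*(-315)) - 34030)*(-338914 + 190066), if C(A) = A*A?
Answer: 5839604736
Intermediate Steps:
b(v) = 2 + 2*v*(2 + v)/3 (b(v) = 2 + ((2 + v)*(v + v))/3 = 2 + ((2 + v)*(2*v))/3 = 2 + (2*v*(2 + v))/3 = 2 + 2*v*(2 + v)/3)
C(A) = A**2
((-162 + C(b(-3))*(-315)) - 34030)*(-338914 + 190066) = ((-162 + (2 + (2/3)*(-3)**2 + (4/3)*(-3))**2*(-315)) - 34030)*(-338914 + 190066) = ((-162 + (2 + (2/3)*9 - 4)**2*(-315)) - 34030)*(-148848) = ((-162 + (2 + 6 - 4)**2*(-315)) - 34030)*(-148848) = ((-162 + 4**2*(-315)) - 34030)*(-148848) = ((-162 + 16*(-315)) - 34030)*(-148848) = ((-162 - 5040) - 34030)*(-148848) = (-5202 - 34030)*(-148848) = -39232*(-148848) = 5839604736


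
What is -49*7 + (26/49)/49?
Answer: -823517/2401 ≈ -342.99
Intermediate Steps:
-49*7 + (26/49)/49 = -343 + (26*(1/49))*(1/49) = -343 + (26/49)*(1/49) = -343 + 26/2401 = -823517/2401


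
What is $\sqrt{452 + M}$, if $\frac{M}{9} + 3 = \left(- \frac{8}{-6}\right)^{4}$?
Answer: $\frac{\sqrt{4081}}{3} \approx 21.294$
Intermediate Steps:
$M = \frac{13}{9}$ ($M = -27 + 9 \left(- \frac{8}{-6}\right)^{4} = -27 + 9 \left(\left(-8\right) \left(- \frac{1}{6}\right)\right)^{4} = -27 + 9 \left(\frac{4}{3}\right)^{4} = -27 + 9 \cdot \frac{256}{81} = -27 + \frac{256}{9} = \frac{13}{9} \approx 1.4444$)
$\sqrt{452 + M} = \sqrt{452 + \frac{13}{9}} = \sqrt{\frac{4081}{9}} = \frac{\sqrt{4081}}{3}$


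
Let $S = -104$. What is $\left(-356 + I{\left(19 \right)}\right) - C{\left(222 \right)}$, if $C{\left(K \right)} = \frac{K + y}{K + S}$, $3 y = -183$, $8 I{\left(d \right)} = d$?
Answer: $- \frac{167555}{472} \approx -354.99$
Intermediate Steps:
$I{\left(d \right)} = \frac{d}{8}$
$y = -61$ ($y = \frac{1}{3} \left(-183\right) = -61$)
$C{\left(K \right)} = \frac{-61 + K}{-104 + K}$ ($C{\left(K \right)} = \frac{K - 61}{K - 104} = \frac{-61 + K}{-104 + K}$)
$\left(-356 + I{\left(19 \right)}\right) - C{\left(222 \right)} = \left(-356 + \frac{1}{8} \cdot 19\right) - \frac{-61 + 222}{-104 + 222} = \left(-356 + \frac{19}{8}\right) - \frac{1}{118} \cdot 161 = - \frac{2829}{8} - \frac{1}{118} \cdot 161 = - \frac{2829}{8} - \frac{161}{118} = - \frac{167555}{472}$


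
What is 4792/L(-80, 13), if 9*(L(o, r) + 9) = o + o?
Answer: -43128/241 ≈ -178.95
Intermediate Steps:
L(o, r) = -9 + 2*o/9 (L(o, r) = -9 + (o + o)/9 = -9 + (2*o)/9 = -9 + 2*o/9)
4792/L(-80, 13) = 4792/(-9 + (2/9)*(-80)) = 4792/(-9 - 160/9) = 4792/(-241/9) = 4792*(-9/241) = -43128/241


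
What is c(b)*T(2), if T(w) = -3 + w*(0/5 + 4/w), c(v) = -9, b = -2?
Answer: -9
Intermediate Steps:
T(w) = 1 (T(w) = -3 + w*(0*(⅕) + 4/w) = -3 + w*(0 + 4/w) = -3 + w*(4/w) = -3 + 4 = 1)
c(b)*T(2) = -9*1 = -9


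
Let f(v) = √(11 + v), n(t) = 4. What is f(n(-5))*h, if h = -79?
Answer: -79*√15 ≈ -305.97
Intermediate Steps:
f(n(-5))*h = √(11 + 4)*(-79) = √15*(-79) = -79*√15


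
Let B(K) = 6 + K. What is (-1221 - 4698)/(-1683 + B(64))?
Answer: 5919/1613 ≈ 3.6696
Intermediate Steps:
(-1221 - 4698)/(-1683 + B(64)) = (-1221 - 4698)/(-1683 + (6 + 64)) = -5919/(-1683 + 70) = -5919/(-1613) = -5919*(-1/1613) = 5919/1613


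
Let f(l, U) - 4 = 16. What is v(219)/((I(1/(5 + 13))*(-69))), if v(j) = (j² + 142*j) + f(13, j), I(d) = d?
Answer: -474474/23 ≈ -20629.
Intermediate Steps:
f(l, U) = 20 (f(l, U) = 4 + 16 = 20)
v(j) = 20 + j² + 142*j (v(j) = (j² + 142*j) + 20 = 20 + j² + 142*j)
v(219)/((I(1/(5 + 13))*(-69))) = (20 + 219² + 142*219)/((-69/(5 + 13))) = (20 + 47961 + 31098)/((-69/18)) = 79079/(((1/18)*(-69))) = 79079/(-23/6) = 79079*(-6/23) = -474474/23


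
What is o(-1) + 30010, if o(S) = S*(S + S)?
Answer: 30012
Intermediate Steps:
o(S) = 2*S**2 (o(S) = S*(2*S) = 2*S**2)
o(-1) + 30010 = 2*(-1)**2 + 30010 = 2*1 + 30010 = 2 + 30010 = 30012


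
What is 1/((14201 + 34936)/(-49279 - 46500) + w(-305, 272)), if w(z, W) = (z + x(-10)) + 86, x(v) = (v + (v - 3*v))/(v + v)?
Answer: -191558/42145255 ≈ -0.0045452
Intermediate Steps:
x(v) = -1/2 (x(v) = (v - 2*v)/((2*v)) = (-v)*(1/(2*v)) = -1/2)
w(z, W) = 171/2 + z (w(z, W) = (z - 1/2) + 86 = (-1/2 + z) + 86 = 171/2 + z)
1/((14201 + 34936)/(-49279 - 46500) + w(-305, 272)) = 1/((14201 + 34936)/(-49279 - 46500) + (171/2 - 305)) = 1/(49137/(-95779) - 439/2) = 1/(49137*(-1/95779) - 439/2) = 1/(-49137/95779 - 439/2) = 1/(-42145255/191558) = -191558/42145255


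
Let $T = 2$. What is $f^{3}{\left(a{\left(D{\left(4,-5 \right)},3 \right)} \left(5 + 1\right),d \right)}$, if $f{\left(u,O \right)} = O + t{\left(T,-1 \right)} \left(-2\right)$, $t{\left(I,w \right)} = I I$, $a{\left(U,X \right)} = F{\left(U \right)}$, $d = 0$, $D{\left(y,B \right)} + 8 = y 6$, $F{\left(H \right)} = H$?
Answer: $-512$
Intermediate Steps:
$D{\left(y,B \right)} = -8 + 6 y$ ($D{\left(y,B \right)} = -8 + y 6 = -8 + 6 y$)
$a{\left(U,X \right)} = U$
$t{\left(I,w \right)} = I^{2}$
$f{\left(u,O \right)} = -8 + O$ ($f{\left(u,O \right)} = O + 2^{2} \left(-2\right) = O + 4 \left(-2\right) = O - 8 = -8 + O$)
$f^{3}{\left(a{\left(D{\left(4,-5 \right)},3 \right)} \left(5 + 1\right),d \right)} = \left(-8 + 0\right)^{3} = \left(-8\right)^{3} = -512$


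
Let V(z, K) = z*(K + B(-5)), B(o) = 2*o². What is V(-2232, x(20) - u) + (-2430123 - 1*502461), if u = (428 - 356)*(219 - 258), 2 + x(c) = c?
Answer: -9351816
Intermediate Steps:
x(c) = -2 + c
u = -2808 (u = 72*(-39) = -2808)
V(z, K) = z*(50 + K) (V(z, K) = z*(K + 2*(-5)²) = z*(K + 2*25) = z*(K + 50) = z*(50 + K))
V(-2232, x(20) - u) + (-2430123 - 1*502461) = -2232*(50 + ((-2 + 20) - 1*(-2808))) + (-2430123 - 1*502461) = -2232*(50 + (18 + 2808)) + (-2430123 - 502461) = -2232*(50 + 2826) - 2932584 = -2232*2876 - 2932584 = -6419232 - 2932584 = -9351816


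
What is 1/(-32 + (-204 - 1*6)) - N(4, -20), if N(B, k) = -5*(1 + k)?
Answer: -22991/242 ≈ -95.004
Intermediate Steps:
N(B, k) = -5 - 5*k
1/(-32 + (-204 - 1*6)) - N(4, -20) = 1/(-32 + (-204 - 1*6)) - (-5 - 5*(-20)) = 1/(-32 + (-204 - 6)) - (-5 + 100) = 1/(-32 - 210) - 1*95 = 1/(-242) - 95 = -1/242 - 95 = -22991/242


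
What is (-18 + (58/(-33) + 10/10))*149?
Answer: -92231/33 ≈ -2794.9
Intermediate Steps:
(-18 + (58/(-33) + 10/10))*149 = (-18 + (58*(-1/33) + 10*(1/10)))*149 = (-18 + (-58/33 + 1))*149 = (-18 - 25/33)*149 = -619/33*149 = -92231/33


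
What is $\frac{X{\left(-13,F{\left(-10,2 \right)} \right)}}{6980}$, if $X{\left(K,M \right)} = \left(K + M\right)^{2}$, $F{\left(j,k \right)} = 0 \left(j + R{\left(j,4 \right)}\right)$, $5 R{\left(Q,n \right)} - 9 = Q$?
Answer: $\frac{169}{6980} \approx 0.024212$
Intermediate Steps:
$R{\left(Q,n \right)} = \frac{9}{5} + \frac{Q}{5}$
$F{\left(j,k \right)} = 0$ ($F{\left(j,k \right)} = 0 \left(j + \left(\frac{9}{5} + \frac{j}{5}\right)\right) = 0 \left(\frac{9}{5} + \frac{6 j}{5}\right) = 0$)
$\frac{X{\left(-13,F{\left(-10,2 \right)} \right)}}{6980} = \frac{\left(-13 + 0\right)^{2}}{6980} = \left(-13\right)^{2} \cdot \frac{1}{6980} = 169 \cdot \frac{1}{6980} = \frac{169}{6980}$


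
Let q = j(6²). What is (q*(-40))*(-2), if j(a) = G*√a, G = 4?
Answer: 1920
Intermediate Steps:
j(a) = 4*√a
q = 24 (q = 4*√(6²) = 4*√36 = 4*6 = 24)
(q*(-40))*(-2) = (24*(-40))*(-2) = -960*(-2) = 1920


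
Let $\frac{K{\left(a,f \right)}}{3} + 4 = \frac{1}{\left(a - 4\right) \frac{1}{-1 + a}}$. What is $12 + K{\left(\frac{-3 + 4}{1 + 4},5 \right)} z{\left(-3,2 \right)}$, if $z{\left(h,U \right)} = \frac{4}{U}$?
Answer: $- \frac{204}{19} \approx -10.737$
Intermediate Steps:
$K{\left(a,f \right)} = -12 + \frac{3 \left(-1 + a\right)}{-4 + a}$ ($K{\left(a,f \right)} = -12 + \frac{3}{\left(a - 4\right) \frac{1}{-1 + a}} = -12 + \frac{3}{\left(-4 + a\right) \frac{1}{-1 + a}} = -12 + \frac{3}{\frac{1}{-1 + a} \left(-4 + a\right)} = -12 + 3 \frac{-1 + a}{-4 + a} = -12 + \frac{3 \left(-1 + a\right)}{-4 + a}$)
$12 + K{\left(\frac{-3 + 4}{1 + 4},5 \right)} z{\left(-3,2 \right)} = 12 + \frac{9 \left(5 - \frac{-3 + 4}{1 + 4}\right)}{-4 + \frac{-3 + 4}{1 + 4}} \cdot \frac{4}{2} = 12 + \frac{9 \left(5 - 1 \cdot \frac{1}{5}\right)}{-4 + 1 \cdot \frac{1}{5}} \cdot 4 \cdot \frac{1}{2} = 12 + \frac{9 \left(5 - 1 \cdot \frac{1}{5}\right)}{-4 + 1 \cdot \frac{1}{5}} \cdot 2 = 12 + \frac{9 \left(5 - \frac{1}{5}\right)}{-4 + \frac{1}{5}} \cdot 2 = 12 + \frac{9 \left(5 - \frac{1}{5}\right)}{- \frac{19}{5}} \cdot 2 = 12 + 9 \left(- \frac{5}{19}\right) \frac{24}{5} \cdot 2 = 12 - \frac{432}{19} = - \frac{204}{19}$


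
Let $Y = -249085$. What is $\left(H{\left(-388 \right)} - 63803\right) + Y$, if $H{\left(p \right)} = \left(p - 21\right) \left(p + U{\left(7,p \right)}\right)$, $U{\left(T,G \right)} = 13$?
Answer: $-159513$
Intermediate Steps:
$H{\left(p \right)} = \left(-21 + p\right) \left(13 + p\right)$ ($H{\left(p \right)} = \left(p - 21\right) \left(p + 13\right) = \left(-21 + p\right) \left(13 + p\right)$)
$\left(H{\left(-388 \right)} - 63803\right) + Y = \left(\left(-273 + \left(-388\right)^{2} - -3104\right) - 63803\right) - 249085 = \left(\left(-273 + 150544 + 3104\right) - 63803\right) - 249085 = \left(153375 - 63803\right) - 249085 = 89572 - 249085 = -159513$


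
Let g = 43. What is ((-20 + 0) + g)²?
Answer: 529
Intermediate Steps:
((-20 + 0) + g)² = ((-20 + 0) + 43)² = (-20 + 43)² = 23² = 529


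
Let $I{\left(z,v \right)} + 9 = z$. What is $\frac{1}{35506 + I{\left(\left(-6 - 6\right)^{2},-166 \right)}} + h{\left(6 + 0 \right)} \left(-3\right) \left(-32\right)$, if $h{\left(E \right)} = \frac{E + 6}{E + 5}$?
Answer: $\frac{41058443}{392051} \approx 104.73$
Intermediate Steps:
$I{\left(z,v \right)} = -9 + z$
$h{\left(E \right)} = \frac{6 + E}{5 + E}$
$\frac{1}{35506 + I{\left(\left(-6 - 6\right)^{2},-166 \right)}} + h{\left(6 + 0 \right)} \left(-3\right) \left(-32\right) = \frac{1}{35506 - \left(9 - \left(-6 - 6\right)^{2}\right)} + \frac{6 + \left(6 + 0\right)}{5 + \left(6 + 0\right)} \left(-3\right) \left(-32\right) = \frac{1}{35506 - \left(9 - \left(-12\right)^{2}\right)} + \frac{6 + 6}{5 + 6} \left(-3\right) \left(-32\right) = \frac{1}{35506 + \left(-9 + 144\right)} + \frac{1}{11} \cdot 12 \left(-3\right) \left(-32\right) = \frac{1}{35506 + 135} + \frac{1}{11} \cdot 12 \left(-3\right) \left(-32\right) = \frac{1}{35641} + \frac{12}{11} \left(-3\right) \left(-32\right) = \frac{1}{35641} - - \frac{1152}{11} = \frac{1}{35641} + \frac{1152}{11} = \frac{41058443}{392051}$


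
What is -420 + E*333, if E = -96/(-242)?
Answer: -34836/121 ≈ -287.90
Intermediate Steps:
E = 48/121 (E = -96*(-1/242) = 48/121 ≈ 0.39669)
-420 + E*333 = -420 + (48/121)*333 = -420 + 15984/121 = -34836/121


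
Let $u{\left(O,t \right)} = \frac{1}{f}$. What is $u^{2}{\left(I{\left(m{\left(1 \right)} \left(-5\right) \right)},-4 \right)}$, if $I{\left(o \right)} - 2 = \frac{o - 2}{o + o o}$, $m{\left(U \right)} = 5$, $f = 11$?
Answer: $\frac{1}{121} \approx 0.0082645$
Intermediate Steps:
$I{\left(o \right)} = 2 + \frac{-2 + o}{o + o^{2}}$ ($I{\left(o \right)} = 2 + \frac{o - 2}{o + o o} = 2 + \frac{-2 + o}{o + o^{2}}$)
$u{\left(O,t \right)} = \frac{1}{11}$
$u^{2}{\left(I{\left(m{\left(1 \right)} \left(-5\right) \right)},-4 \right)} = \left(\frac{1}{11}\right)^{2} = \frac{1}{121}$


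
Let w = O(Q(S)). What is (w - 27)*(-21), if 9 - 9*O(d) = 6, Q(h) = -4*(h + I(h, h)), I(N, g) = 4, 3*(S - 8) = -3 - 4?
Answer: 560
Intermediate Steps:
S = 17/3 (S = 8 + (-3 - 4)/3 = 8 + (⅓)*(-7) = 8 - 7/3 = 17/3 ≈ 5.6667)
Q(h) = -16 - 4*h (Q(h) = -4*(h + 4) = -4*(4 + h) = -16 - 4*h)
O(d) = ⅓ (O(d) = 1 - ⅑*6 = 1 - ⅔ = ⅓)
w = ⅓ ≈ 0.33333
(w - 27)*(-21) = (⅓ - 27)*(-21) = -80/3*(-21) = 560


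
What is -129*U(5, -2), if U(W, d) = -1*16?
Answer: 2064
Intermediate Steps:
U(W, d) = -16
-129*U(5, -2) = -129*(-16) = 2064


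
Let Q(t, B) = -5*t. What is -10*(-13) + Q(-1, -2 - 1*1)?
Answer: 135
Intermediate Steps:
-10*(-13) + Q(-1, -2 - 1*1) = -10*(-13) - 5*(-1) = 130 + 5 = 135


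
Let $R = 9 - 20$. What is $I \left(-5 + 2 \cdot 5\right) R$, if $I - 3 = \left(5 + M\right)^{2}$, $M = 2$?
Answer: $-2860$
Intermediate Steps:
$R = -11$ ($R = 9 - 20 = -11$)
$I = 52$ ($I = 3 + \left(5 + 2\right)^{2} = 3 + 7^{2} = 3 + 49 = 52$)
$I \left(-5 + 2 \cdot 5\right) R = 52 \left(-5 + 2 \cdot 5\right) \left(-11\right) = 52 \left(-5 + 10\right) \left(-11\right) = 52 \cdot 5 \left(-11\right) = 260 \left(-11\right) = -2860$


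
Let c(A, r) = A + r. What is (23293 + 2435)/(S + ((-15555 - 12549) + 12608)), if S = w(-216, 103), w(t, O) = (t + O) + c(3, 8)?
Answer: -12864/7799 ≈ -1.6494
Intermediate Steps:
w(t, O) = 11 + O + t (w(t, O) = (t + O) + (3 + 8) = (O + t) + 11 = 11 + O + t)
S = -102 (S = 11 + 103 - 216 = -102)
(23293 + 2435)/(S + ((-15555 - 12549) + 12608)) = (23293 + 2435)/(-102 + ((-15555 - 12549) + 12608)) = 25728/(-102 + (-28104 + 12608)) = 25728/(-102 - 15496) = 25728/(-15598) = 25728*(-1/15598) = -12864/7799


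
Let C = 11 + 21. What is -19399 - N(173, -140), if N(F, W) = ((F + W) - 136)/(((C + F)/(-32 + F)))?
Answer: -3962272/205 ≈ -19328.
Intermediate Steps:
C = 32
N(F, W) = (-32 + F)*(-136 + F + W)/(32 + F) (N(F, W) = ((F + W) - 136)/(((32 + F)/(-32 + F))) = (-136 + F + W)/(((32 + F)/(-32 + F))) = (-136 + F + W)*((-32 + F)/(32 + F)) = (-32 + F)*(-136 + F + W)/(32 + F))
-19399 - N(173, -140) = -19399 - (4352 + 173² - 168*173 - 32*(-140) + 173*(-140))/(32 + 173) = -19399 - (4352 + 29929 - 29064 + 4480 - 24220)/205 = -19399 - (-14523)/205 = -19399 - 1*(-14523/205) = -19399 + 14523/205 = -3962272/205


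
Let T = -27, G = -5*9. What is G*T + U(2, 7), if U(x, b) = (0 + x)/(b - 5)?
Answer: 1216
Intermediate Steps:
G = -45
U(x, b) = x/(-5 + b)
G*T + U(2, 7) = -45*(-27) + 2/(-5 + 7) = 1215 + 2/2 = 1215 + 2*(½) = 1215 + 1 = 1216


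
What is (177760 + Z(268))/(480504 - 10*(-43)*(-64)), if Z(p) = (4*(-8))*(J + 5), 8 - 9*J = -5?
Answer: 199748/509607 ≈ 0.39196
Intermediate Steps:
J = 13/9 (J = 8/9 - ⅑*(-5) = 8/9 + 5/9 = 13/9 ≈ 1.4444)
Z(p) = -1856/9 (Z(p) = (4*(-8))*(13/9 + 5) = -32*58/9 = -1856/9)
(177760 + Z(268))/(480504 - 10*(-43)*(-64)) = (177760 - 1856/9)/(480504 - 10*(-43)*(-64)) = 1597984/(9*(480504 + 430*(-64))) = 1597984/(9*(480504 - 27520)) = (1597984/9)/452984 = (1597984/9)*(1/452984) = 199748/509607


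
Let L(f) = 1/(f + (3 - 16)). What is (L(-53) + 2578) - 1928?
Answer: 42899/66 ≈ 649.98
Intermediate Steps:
L(f) = 1/(-13 + f) (L(f) = 1/(f - 13) = 1/(-13 + f))
(L(-53) + 2578) - 1928 = (1/(-13 - 53) + 2578) - 1928 = (1/(-66) + 2578) - 1928 = (-1/66 + 2578) - 1928 = 170147/66 - 1928 = 42899/66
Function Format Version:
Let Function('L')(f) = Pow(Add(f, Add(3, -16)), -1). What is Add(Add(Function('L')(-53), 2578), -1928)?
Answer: Rational(42899, 66) ≈ 649.98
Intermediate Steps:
Function('L')(f) = Pow(Add(-13, f), -1) (Function('L')(f) = Pow(Add(f, -13), -1) = Pow(Add(-13, f), -1))
Add(Add(Function('L')(-53), 2578), -1928) = Add(Add(Pow(Add(-13, -53), -1), 2578), -1928) = Add(Add(Pow(-66, -1), 2578), -1928) = Add(Add(Rational(-1, 66), 2578), -1928) = Add(Rational(170147, 66), -1928) = Rational(42899, 66)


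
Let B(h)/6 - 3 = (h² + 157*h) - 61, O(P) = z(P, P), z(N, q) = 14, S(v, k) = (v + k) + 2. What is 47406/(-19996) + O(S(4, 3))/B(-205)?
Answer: -173879563/73350327 ≈ -2.3705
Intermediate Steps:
S(v, k) = 2 + k + v (S(v, k) = (k + v) + 2 = 2 + k + v)
O(P) = 14
B(h) = -348 + 6*h² + 942*h (B(h) = 18 + 6*((h² + 157*h) - 61) = 18 + 6*(-61 + h² + 157*h) = 18 + (-366 + 6*h² + 942*h) = -348 + 6*h² + 942*h)
47406/(-19996) + O(S(4, 3))/B(-205) = 47406/(-19996) + 14/(-348 + 6*(-205)² + 942*(-205)) = 47406*(-1/19996) + 14/(-348 + 6*42025 - 193110) = -23703/9998 + 14/(-348 + 252150 - 193110) = -23703/9998 + 14/58692 = -23703/9998 + 14*(1/58692) = -23703/9998 + 7/29346 = -173879563/73350327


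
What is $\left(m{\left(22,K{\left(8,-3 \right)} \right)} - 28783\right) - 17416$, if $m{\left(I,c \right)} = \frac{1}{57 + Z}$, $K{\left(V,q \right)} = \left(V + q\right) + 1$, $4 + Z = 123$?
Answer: $- \frac{8131023}{176} \approx -46199.0$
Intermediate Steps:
$Z = 119$ ($Z = -4 + 123 = 119$)
$K{\left(V,q \right)} = 1 + V + q$
$m{\left(I,c \right)} = \frac{1}{176}$ ($m{\left(I,c \right)} = \frac{1}{57 + 119} = \frac{1}{176}$)
$\left(m{\left(22,K{\left(8,-3 \right)} \right)} - 28783\right) - 17416 = \left(\frac{1}{176} - 28783\right) - 17416 = - \frac{5065807}{176} - 17416 = - \frac{8131023}{176}$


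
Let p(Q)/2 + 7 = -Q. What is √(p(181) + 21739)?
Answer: √21363 ≈ 146.16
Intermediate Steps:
p(Q) = -14 - 2*Q (p(Q) = -14 + 2*(-Q) = -14 - 2*Q)
√(p(181) + 21739) = √((-14 - 2*181) + 21739) = √((-14 - 362) + 21739) = √(-376 + 21739) = √21363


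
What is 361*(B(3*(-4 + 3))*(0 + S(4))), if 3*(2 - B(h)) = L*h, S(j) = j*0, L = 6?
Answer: 0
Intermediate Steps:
S(j) = 0
B(h) = 2 - 2*h
361*(B(3*(-4 + 3))*(0 + S(4))) = 361*((2 - 6*(-4 + 3))*(0 + 0)) = 361*((2 - 6*(-1))*0) = 361*((2 - 2*(-3))*0) = 361*((2 + 6)*0) = 361*(8*0) = 361*0 = 0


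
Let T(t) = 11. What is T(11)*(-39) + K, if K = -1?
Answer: -430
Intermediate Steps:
T(11)*(-39) + K = 11*(-39) - 1 = -429 - 1 = -430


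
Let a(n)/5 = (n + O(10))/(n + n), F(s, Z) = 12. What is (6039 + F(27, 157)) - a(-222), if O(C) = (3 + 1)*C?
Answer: 1342867/222 ≈ 6049.0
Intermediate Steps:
O(C) = 4*C
a(n) = 5*(40 + n)/(2*n) (a(n) = 5*((n + 4*10)/(n + n)) = 5*((n + 40)/((2*n))) = 5*((40 + n)*(1/(2*n))) = 5*((40 + n)/(2*n)) = 5*(40 + n)/(2*n))
(6039 + F(27, 157)) - a(-222) = (6039 + 12) - (5/2 + 100/(-222)) = 6051 - (5/2 + 100*(-1/222)) = 6051 - (5/2 - 50/111) = 6051 - 1*455/222 = 6051 - 455/222 = 1342867/222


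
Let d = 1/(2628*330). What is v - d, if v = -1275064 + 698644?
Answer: -499894480801/867240 ≈ -5.7642e+5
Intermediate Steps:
v = -576420
d = 1/867240 ≈ 1.1531e-6
v - d = -576420 - 1*1/867240 = -576420 - 1/867240 = -499894480801/867240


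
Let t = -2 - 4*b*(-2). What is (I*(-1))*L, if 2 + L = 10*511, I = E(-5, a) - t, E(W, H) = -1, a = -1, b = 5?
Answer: 199212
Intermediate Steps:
t = 38 (t = -2 - 4*5*(-2) = -2 - 20*(-2) = -2 + 40 = 38)
I = -39 (I = -1 - 1*38 = -1 - 38 = -39)
L = 5108 (L = -2 + 10*511 = -2 + 5110 = 5108)
(I*(-1))*L = -39*(-1)*5108 = 39*5108 = 199212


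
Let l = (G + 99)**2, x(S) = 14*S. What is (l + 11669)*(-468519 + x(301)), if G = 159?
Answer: -36323973065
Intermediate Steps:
l = 66564 (l = (159 + 99)**2 = 258**2 = 66564)
(l + 11669)*(-468519 + x(301)) = (66564 + 11669)*(-468519 + 14*301) = 78233*(-468519 + 4214) = 78233*(-464305) = -36323973065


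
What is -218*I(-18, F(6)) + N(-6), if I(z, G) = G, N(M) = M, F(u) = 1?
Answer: -224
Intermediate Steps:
-218*I(-18, F(6)) + N(-6) = -218*1 - 6 = -218 - 6 = -224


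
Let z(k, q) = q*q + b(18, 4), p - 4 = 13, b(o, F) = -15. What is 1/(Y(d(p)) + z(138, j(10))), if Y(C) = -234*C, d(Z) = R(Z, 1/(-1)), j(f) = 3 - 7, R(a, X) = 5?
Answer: -1/1169 ≈ -0.00085543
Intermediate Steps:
j(f) = -4
p = 17 (p = 4 + 13 = 17)
d(Z) = 5
z(k, q) = -15 + q² (z(k, q) = q*q - 15 = q² - 15 = -15 + q²)
1/(Y(d(p)) + z(138, j(10))) = 1/(-234*5 + (-15 + (-4)²)) = 1/(-1170 + (-15 + 16)) = 1/(-1170 + 1) = 1/(-1169) = -1/1169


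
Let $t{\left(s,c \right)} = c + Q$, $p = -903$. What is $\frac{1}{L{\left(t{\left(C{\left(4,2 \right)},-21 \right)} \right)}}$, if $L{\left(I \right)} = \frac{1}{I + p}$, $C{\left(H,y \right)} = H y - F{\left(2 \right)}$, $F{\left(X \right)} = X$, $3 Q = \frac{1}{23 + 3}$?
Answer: $- \frac{72071}{78} \approx -923.99$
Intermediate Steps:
$Q = \frac{1}{78}$ ($Q = \frac{1}{3 \left(23 + 3\right)} = \frac{1}{3 \cdot 26} = \frac{1}{3} \cdot \frac{1}{26} = \frac{1}{78} \approx 0.012821$)
$C{\left(H,y \right)} = -2 + H y$ ($C{\left(H,y \right)} = H y - 2 = -2 + H y$)
$t{\left(s,c \right)} = \frac{1}{78} + c$ ($t{\left(s,c \right)} = c + \frac{1}{78} = \frac{1}{78} + c$)
$L{\left(I \right)} = \frac{1}{-903 + I}$ ($L{\left(I \right)} = \frac{1}{I - 903} = \frac{1}{-903 + I}$)
$\frac{1}{L{\left(t{\left(C{\left(4,2 \right)},-21 \right)} \right)}} = \frac{1}{\frac{1}{-903 + \left(\frac{1}{78} - 21\right)}} = \frac{1}{\frac{1}{-903 - \frac{1637}{78}}} = \frac{1}{\frac{1}{- \frac{72071}{78}}} = \frac{1}{- \frac{78}{72071}} = - \frac{72071}{78}$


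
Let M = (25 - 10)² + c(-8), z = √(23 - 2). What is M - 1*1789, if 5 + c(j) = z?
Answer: -1569 + √21 ≈ -1564.4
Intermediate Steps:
z = √21 ≈ 4.5826
c(j) = -5 + √21
M = 220 + √21 (M = (25 - 10)² + (-5 + √21) = 15² + (-5 + √21) = 225 + (-5 + √21) = 220 + √21 ≈ 224.58)
M - 1*1789 = (220 + √21) - 1*1789 = (220 + √21) - 1789 = -1569 + √21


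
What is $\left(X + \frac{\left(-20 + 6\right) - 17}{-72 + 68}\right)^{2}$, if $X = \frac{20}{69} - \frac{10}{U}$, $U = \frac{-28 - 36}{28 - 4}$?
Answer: $\frac{2647129}{19044} \approx 139.0$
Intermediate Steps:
$U = - \frac{8}{3}$ ($U = - \frac{64}{24} = \left(-64\right) \frac{1}{24} = - \frac{8}{3} \approx -2.6667$)
$X = \frac{1115}{276}$ ($X = \frac{20}{69} - \frac{10}{- \frac{8}{3}} = 20 \cdot \frac{1}{69} - - \frac{15}{4} = \frac{20}{69} + \frac{15}{4} = \frac{1115}{276} \approx 4.0399$)
$\left(X + \frac{\left(-20 + 6\right) - 17}{-72 + 68}\right)^{2} = \left(\frac{1115}{276} + \frac{\left(-20 + 6\right) - 17}{-72 + 68}\right)^{2} = \left(\frac{1115}{276} + \frac{-14 - 17}{-4}\right)^{2} = \left(\frac{1115}{276} - - \frac{31}{4}\right)^{2} = \left(\frac{1115}{276} + \frac{31}{4}\right)^{2} = \left(\frac{1627}{138}\right)^{2} = \frac{2647129}{19044}$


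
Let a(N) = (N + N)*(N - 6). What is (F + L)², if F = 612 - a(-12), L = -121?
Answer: 3481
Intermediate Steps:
a(N) = 2*N*(-6 + N) (a(N) = (2*N)*(-6 + N) = 2*N*(-6 + N))
F = 180 (F = 612 - 2*(-12)*(-6 - 12) = 612 - 2*(-12)*(-18) = 612 - 1*432 = 612 - 432 = 180)
(F + L)² = (180 - 121)² = 59² = 3481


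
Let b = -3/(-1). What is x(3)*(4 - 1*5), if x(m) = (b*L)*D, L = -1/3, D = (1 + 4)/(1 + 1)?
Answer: 5/2 ≈ 2.5000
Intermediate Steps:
D = 5/2 ≈ 2.5000
L = -⅓ (L = -1*⅓ = -⅓ ≈ -0.33333)
b = 3 (b = -3*(-1) = 3)
x(m) = -5/2 (x(m) = (3*(-⅓))*(5/2) = -1*5/2 = -5/2)
x(3)*(4 - 1*5) = -5*(4 - 1*5)/2 = -5*(4 - 5)/2 = -5/2*(-1) = 5/2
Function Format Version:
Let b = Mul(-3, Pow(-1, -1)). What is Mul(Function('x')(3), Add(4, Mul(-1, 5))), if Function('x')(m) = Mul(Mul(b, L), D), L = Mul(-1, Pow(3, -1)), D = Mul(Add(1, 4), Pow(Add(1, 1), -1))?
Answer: Rational(5, 2) ≈ 2.5000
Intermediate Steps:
D = Rational(5, 2) (D = Mul(5, Pow(2, -1)) = Mul(5, Rational(1, 2)) = Rational(5, 2) ≈ 2.5000)
L = Rational(-1, 3) (L = Mul(-1, Rational(1, 3)) = Rational(-1, 3) ≈ -0.33333)
b = 3 (b = Mul(-3, -1) = 3)
Function('x')(m) = Rational(-5, 2) (Function('x')(m) = Mul(Mul(3, Rational(-1, 3)), Rational(5, 2)) = Mul(-1, Rational(5, 2)) = Rational(-5, 2))
Mul(Function('x')(3), Add(4, Mul(-1, 5))) = Mul(Rational(-5, 2), Add(4, Mul(-1, 5))) = Mul(Rational(-5, 2), Add(4, -5)) = Mul(Rational(-5, 2), -1) = Rational(5, 2)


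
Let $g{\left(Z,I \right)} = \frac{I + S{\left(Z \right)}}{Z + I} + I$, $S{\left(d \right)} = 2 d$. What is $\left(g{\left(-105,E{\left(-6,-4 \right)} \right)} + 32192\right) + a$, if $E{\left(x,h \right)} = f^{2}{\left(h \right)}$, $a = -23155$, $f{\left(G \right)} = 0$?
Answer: $9039$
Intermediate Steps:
$E{\left(x,h \right)} = 0$ ($E{\left(x,h \right)} = 0^{2} = 0$)
$g{\left(Z,I \right)} = I + \frac{I + 2 Z}{I + Z}$ ($g{\left(Z,I \right)} = \frac{I + 2 Z}{Z + I} + I = \frac{I + 2 Z}{I + Z} + I = I + \frac{I + 2 Z}{I + Z}$)
$\left(g{\left(-105,E{\left(-6,-4 \right)} \right)} + 32192\right) + a = \left(\frac{0 + 0^{2} + 2 \left(-105\right) + 0 \left(-105\right)}{0 - 105} + 32192\right) - 23155 = \left(\frac{0 + 0 - 210 + 0}{-105} + 32192\right) - 23155 = \left(\left(- \frac{1}{105}\right) \left(-210\right) + 32192\right) - 23155 = \left(2 + 32192\right) - 23155 = 32194 - 23155 = 9039$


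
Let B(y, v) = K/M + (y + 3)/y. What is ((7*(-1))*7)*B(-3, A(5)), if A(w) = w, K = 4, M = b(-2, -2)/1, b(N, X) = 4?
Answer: -49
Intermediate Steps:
M = 4 (M = 4/1 = 4*1 = 4)
B(y, v) = 1 + (3 + y)/y (B(y, v) = 4/4 + (y + 3)/y = 4*(1/4) + (3 + y)/y = 1 + (3 + y)/y)
((7*(-1))*7)*B(-3, A(5)) = ((7*(-1))*7)*(2 + 3/(-3)) = (-7*7)*(2 + 3*(-1/3)) = -49*(2 - 1) = -49*1 = -49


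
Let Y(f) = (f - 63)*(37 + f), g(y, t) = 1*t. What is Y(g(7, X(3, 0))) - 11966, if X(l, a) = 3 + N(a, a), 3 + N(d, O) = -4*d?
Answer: -14297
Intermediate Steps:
N(d, O) = -3 - 4*d
X(l, a) = -4*a (X(l, a) = 3 + (-3 - 4*a) = -4*a)
g(y, t) = t
Y(f) = (-63 + f)*(37 + f)
Y(g(7, X(3, 0))) - 11966 = (-2331 + (-4*0)**2 - (-104)*0) - 11966 = (-2331 + 0**2 - 26*0) - 11966 = (-2331 + 0 + 0) - 11966 = -2331 - 11966 = -14297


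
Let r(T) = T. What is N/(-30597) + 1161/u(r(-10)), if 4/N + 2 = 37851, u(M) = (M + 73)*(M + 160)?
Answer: 7113832897/57903292650 ≈ 0.12286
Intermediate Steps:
u(M) = (73 + M)*(160 + M)
N = 4/37849 (N = 4/(-2 + 37851) = 4/37849 ≈ 0.00010568)
N/(-30597) + 1161/u(r(-10)) = (4/37849)/(-30597) + 1161/(11680 + (-10)² + 233*(-10)) = (4/37849)*(-1/30597) + 1161/(11680 + 100 - 2330) = -4/1158065853 + 1161/9450 = -4/1158065853 + 1161*(1/9450) = -4/1158065853 + 43/350 = 7113832897/57903292650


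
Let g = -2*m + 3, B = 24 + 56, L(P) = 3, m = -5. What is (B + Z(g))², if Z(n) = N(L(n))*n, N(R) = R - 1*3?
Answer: 6400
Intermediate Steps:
B = 80
N(R) = -3 + R (N(R) = R - 3 = -3 + R)
g = 13 (g = -2*(-5) + 3 = 10 + 3 = 13)
Z(n) = 0 (Z(n) = (-3 + 3)*n = 0*n = 0)
(B + Z(g))² = (80 + 0)² = 80² = 6400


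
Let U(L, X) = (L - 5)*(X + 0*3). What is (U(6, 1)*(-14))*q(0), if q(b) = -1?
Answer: 14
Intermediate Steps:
U(L, X) = X*(-5 + L) (U(L, X) = (-5 + L)*(X + 0) = (-5 + L)*X = X*(-5 + L))
(U(6, 1)*(-14))*q(0) = ((1*(-5 + 6))*(-14))*(-1) = ((1*1)*(-14))*(-1) = (1*(-14))*(-1) = -14*(-1) = 14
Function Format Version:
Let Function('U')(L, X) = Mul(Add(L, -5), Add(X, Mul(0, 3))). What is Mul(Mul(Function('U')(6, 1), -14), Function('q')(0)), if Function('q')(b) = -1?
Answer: 14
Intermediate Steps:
Function('U')(L, X) = Mul(X, Add(-5, L)) (Function('U')(L, X) = Mul(Add(-5, L), Add(X, 0)) = Mul(Add(-5, L), X) = Mul(X, Add(-5, L)))
Mul(Mul(Function('U')(6, 1), -14), Function('q')(0)) = Mul(Mul(Mul(1, Add(-5, 6)), -14), -1) = Mul(Mul(Mul(1, 1), -14), -1) = Mul(Mul(1, -14), -1) = Mul(-14, -1) = 14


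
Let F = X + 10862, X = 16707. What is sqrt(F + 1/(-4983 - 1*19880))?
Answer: 3*sqrt(3579562018)/1081 ≈ 166.04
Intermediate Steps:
F = 27569 (F = 16707 + 10862 = 27569)
sqrt(F + 1/(-4983 - 1*19880)) = sqrt(27569 + 1/(-4983 - 1*19880)) = sqrt(27569 + 1/(-4983 - 19880)) = sqrt(27569 + 1/(-24863)) = sqrt(27569 - 1/24863) = sqrt(685448046/24863) = 3*sqrt(3579562018)/1081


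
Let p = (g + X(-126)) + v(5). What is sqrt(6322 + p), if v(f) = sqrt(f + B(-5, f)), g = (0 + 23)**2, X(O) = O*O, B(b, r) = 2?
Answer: sqrt(22727 + sqrt(7)) ≈ 150.76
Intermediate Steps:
X(O) = O**2
g = 529 (g = 23**2 = 529)
v(f) = sqrt(2 + f) (v(f) = sqrt(f + 2) = sqrt(2 + f))
p = 16405 + sqrt(7) (p = (529 + (-126)**2) + sqrt(2 + 5) = (529 + 15876) + sqrt(7) = 16405 + sqrt(7) ≈ 16408.)
sqrt(6322 + p) = sqrt(6322 + (16405 + sqrt(7))) = sqrt(22727 + sqrt(7))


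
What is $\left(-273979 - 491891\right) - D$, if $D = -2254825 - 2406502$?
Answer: $3895457$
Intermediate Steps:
$D = -4661327$ ($D = -2254825 - 2406502 = -4661327$)
$\left(-273979 - 491891\right) - D = \left(-273979 - 491891\right) - -4661327 = \left(-273979 - 491891\right) + 4661327 = -765870 + 4661327 = 3895457$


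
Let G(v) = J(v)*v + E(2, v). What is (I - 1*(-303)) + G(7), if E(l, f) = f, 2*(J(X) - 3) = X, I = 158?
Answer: 1027/2 ≈ 513.50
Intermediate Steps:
J(X) = 3 + X/2
G(v) = v + v*(3 + v/2) (G(v) = (3 + v/2)*v + v = v*(3 + v/2) + v = v + v*(3 + v/2))
(I - 1*(-303)) + G(7) = (158 - 1*(-303)) + (½)*7*(8 + 7) = (158 + 303) + (½)*7*15 = 461 + 105/2 = 1027/2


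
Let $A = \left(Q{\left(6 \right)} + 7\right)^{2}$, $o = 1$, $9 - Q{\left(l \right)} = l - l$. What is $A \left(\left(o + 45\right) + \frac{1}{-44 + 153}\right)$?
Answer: $\frac{1283840}{109} \approx 11778.0$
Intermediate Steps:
$Q{\left(l \right)} = 9$ ($Q{\left(l \right)} = 9 - \left(l - l\right) = 9 - 0 = 9 + 0 = 9$)
$A = 256$ ($A = \left(9 + 7\right)^{2} = 16^{2} = 256$)
$A \left(\left(o + 45\right) + \frac{1}{-44 + 153}\right) = 256 \left(\left(1 + 45\right) + \frac{1}{-44 + 153}\right) = 256 \left(46 + \frac{1}{109}\right) = 256 \cdot \frac{5015}{109} = \frac{1283840}{109}$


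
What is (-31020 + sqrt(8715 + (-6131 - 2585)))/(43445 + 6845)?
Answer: -66/107 + I/50290 ≈ -0.61682 + 1.9885e-5*I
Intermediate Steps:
(-31020 + sqrt(8715 + (-6131 - 2585)))/(43445 + 6845) = (-31020 + sqrt(8715 - 8716))/50290 = (-31020 + sqrt(-1))*(1/50290) = (-31020 + I)*(1/50290) = -66/107 + I/50290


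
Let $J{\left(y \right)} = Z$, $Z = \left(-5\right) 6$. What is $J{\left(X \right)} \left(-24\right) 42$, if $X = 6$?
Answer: $30240$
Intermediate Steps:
$Z = -30$
$J{\left(y \right)} = -30$
$J{\left(X \right)} \left(-24\right) 42 = \left(-30\right) \left(-24\right) 42 = 720 \cdot 42 = 30240$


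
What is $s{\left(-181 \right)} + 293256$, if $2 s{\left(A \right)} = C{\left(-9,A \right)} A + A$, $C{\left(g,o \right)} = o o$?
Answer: $-2671705$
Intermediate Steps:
$C{\left(g,o \right)} = o^{2}$
$s{\left(A \right)} = \frac{A}{2} + \frac{A^{3}}{2}$ ($s{\left(A \right)} = \frac{A^{2} A + A}{2} = \frac{A^{3} + A}{2} = \frac{A + A^{3}}{2} = \frac{A}{2} + \frac{A^{3}}{2}$)
$s{\left(-181 \right)} + 293256 = \frac{1}{2} \left(-181\right) \left(1 + \left(-181\right)^{2}\right) + 293256 = \frac{1}{2} \left(-181\right) \left(1 + 32761\right) + 293256 = \frac{1}{2} \left(-181\right) 32762 + 293256 = -2964961 + 293256 = -2671705$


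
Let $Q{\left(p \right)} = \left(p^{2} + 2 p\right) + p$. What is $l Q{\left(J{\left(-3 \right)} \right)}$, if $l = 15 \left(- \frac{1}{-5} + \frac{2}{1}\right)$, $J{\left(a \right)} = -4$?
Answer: $132$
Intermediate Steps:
$l = 33$ ($l = 15 \left(\left(-1\right) \left(- \frac{1}{5}\right) + 2 \cdot 1\right) = 15 \left(\frac{1}{5} + 2\right) = 15 \cdot \frac{11}{5} = 33$)
$Q{\left(p \right)} = p^{2} + 3 p$
$l Q{\left(J{\left(-3 \right)} \right)} = 33 \left(- 4 \left(3 - 4\right)\right) = 33 \left(\left(-4\right) \left(-1\right)\right) = 33 \cdot 4 = 132$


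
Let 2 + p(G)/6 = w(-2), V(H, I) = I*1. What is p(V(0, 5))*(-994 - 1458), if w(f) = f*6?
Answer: 205968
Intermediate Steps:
V(H, I) = I
w(f) = 6*f
p(G) = -84 (p(G) = -12 + 6*(6*(-2)) = -12 + 6*(-12) = -12 - 72 = -84)
p(V(0, 5))*(-994 - 1458) = -84*(-994 - 1458) = -84*(-2452) = 205968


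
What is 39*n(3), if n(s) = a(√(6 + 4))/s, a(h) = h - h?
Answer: 0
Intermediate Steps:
a(h) = 0
n(s) = 0 (n(s) = 0/s = 0)
39*n(3) = 39*0 = 0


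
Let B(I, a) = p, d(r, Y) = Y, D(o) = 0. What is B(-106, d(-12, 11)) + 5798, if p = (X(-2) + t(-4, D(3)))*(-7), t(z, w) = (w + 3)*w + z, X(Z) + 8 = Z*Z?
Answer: 5854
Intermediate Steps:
X(Z) = -8 + Z**2 (X(Z) = -8 + Z*Z = -8 + Z**2)
t(z, w) = z + w*(3 + w) (t(z, w) = (3 + w)*w + z = w*(3 + w) + z = z + w*(3 + w))
p = 56 (p = ((-8 + (-2)**2) + (-4 + 0**2 + 3*0))*(-7) = ((-8 + 4) + (-4 + 0 + 0))*(-7) = (-4 - 4)*(-7) = -8*(-7) = 56)
B(I, a) = 56
B(-106, d(-12, 11)) + 5798 = 56 + 5798 = 5854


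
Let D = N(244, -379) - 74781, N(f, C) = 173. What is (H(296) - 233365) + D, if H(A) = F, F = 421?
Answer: -307552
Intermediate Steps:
H(A) = 421
D = -74608 (D = 173 - 74781 = -74608)
(H(296) - 233365) + D = (421 - 233365) - 74608 = -232944 - 74608 = -307552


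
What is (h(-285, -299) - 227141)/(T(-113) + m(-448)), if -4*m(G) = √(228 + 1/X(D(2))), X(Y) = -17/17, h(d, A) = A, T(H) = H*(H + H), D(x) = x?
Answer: -92933803520/10435030877 - 909760*√227/10435030877 ≈ -8.9073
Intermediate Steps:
T(H) = 2*H² (T(H) = H*(2*H) = 2*H²)
X(Y) = -1 (X(Y) = -17*1/17 = -1)
m(G) = -√227/4 (m(G) = -√(228 + 1/(-1))/4 = -√(228 - 1)/4 = -√227/4)
(h(-285, -299) - 227141)/(T(-113) + m(-448)) = (-299 - 227141)/(2*(-113)² - √227/4) = -227440/(2*12769 - √227/4) = -227440/(25538 - √227/4)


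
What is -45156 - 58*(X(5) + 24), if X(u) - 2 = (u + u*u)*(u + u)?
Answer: -64064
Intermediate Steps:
X(u) = 2 + 2*u*(u + u²) (X(u) = 2 + (u + u*u)*(u + u) = 2 + (u + u²)*(2*u) = 2 + 2*u*(u + u²))
-45156 - 58*(X(5) + 24) = -45156 - 58*((2 + 2*5² + 2*5³) + 24) = -45156 - 58*((2 + 2*25 + 2*125) + 24) = -45156 - 58*((2 + 50 + 250) + 24) = -45156 - 58*(302 + 24) = -45156 - 58*326 = -45156 - 18908 = -64064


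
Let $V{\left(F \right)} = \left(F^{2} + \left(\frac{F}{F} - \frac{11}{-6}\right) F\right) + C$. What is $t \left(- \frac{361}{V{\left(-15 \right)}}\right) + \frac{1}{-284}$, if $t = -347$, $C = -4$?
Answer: $\frac{71151299}{101388} \approx 701.77$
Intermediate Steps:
$V{\left(F \right)} = -4 + F^{2} + \frac{17 F}{6}$ ($V{\left(F \right)} = \left(F^{2} + \left(\frac{F}{F} - \frac{11}{-6}\right) F\right) - 4 = \left(F^{2} + \left(1 - - \frac{11}{6}\right) F\right) - 4 = \left(F^{2} + \left(1 + \frac{11}{6}\right) F\right) - 4 = \left(F^{2} + \frac{17 F}{6}\right) - 4 = -4 + F^{2} + \frac{17 F}{6}$)
$t \left(- \frac{361}{V{\left(-15 \right)}}\right) + \frac{1}{-284} = - 347 \left(- \frac{361}{-4 + \left(-15\right)^{2} + \frac{17}{6} \left(-15\right)}\right) + \frac{1}{-284} = - 347 \left(- \frac{361}{-4 + 225 - \frac{85}{2}}\right) - \frac{1}{284} = - 347 \left(- \frac{361}{\frac{357}{2}}\right) - \frac{1}{284} = - 347 \left(\left(-361\right) \frac{2}{357}\right) - \frac{1}{284} = \left(-347\right) \left(- \frac{722}{357}\right) - \frac{1}{284} = \frac{250534}{357} - \frac{1}{284} = \frac{71151299}{101388}$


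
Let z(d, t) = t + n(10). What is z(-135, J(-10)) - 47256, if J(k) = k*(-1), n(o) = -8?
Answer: -47254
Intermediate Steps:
J(k) = -k
z(d, t) = -8 + t (z(d, t) = t - 8 = -8 + t)
z(-135, J(-10)) - 47256 = (-8 - 1*(-10)) - 47256 = (-8 + 10) - 47256 = 2 - 47256 = -47254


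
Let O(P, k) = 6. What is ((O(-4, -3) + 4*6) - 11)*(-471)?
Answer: -8949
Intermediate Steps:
((O(-4, -3) + 4*6) - 11)*(-471) = ((6 + 4*6) - 11)*(-471) = ((6 + 24) - 11)*(-471) = (30 - 11)*(-471) = 19*(-471) = -8949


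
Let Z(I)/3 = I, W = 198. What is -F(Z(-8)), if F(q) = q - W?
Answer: 222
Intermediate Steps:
Z(I) = 3*I
F(q) = -198 + q (F(q) = q - 1*198 = q - 198 = -198 + q)
-F(Z(-8)) = -(-198 + 3*(-8)) = -(-198 - 24) = -1*(-222) = 222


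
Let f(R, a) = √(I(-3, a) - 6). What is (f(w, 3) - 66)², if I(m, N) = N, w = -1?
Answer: (66 - I*√3)² ≈ 4353.0 - 228.63*I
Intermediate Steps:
f(R, a) = √(-6 + a) (f(R, a) = √(a - 6) = √(-6 + a))
(f(w, 3) - 66)² = (√(-6 + 3) - 66)² = (√(-3) - 66)² = (I*√3 - 66)² = (-66 + I*√3)²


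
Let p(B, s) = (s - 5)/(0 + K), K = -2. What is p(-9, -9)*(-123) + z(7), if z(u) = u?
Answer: -854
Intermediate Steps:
p(B, s) = 5/2 - s/2 (p(B, s) = (s - 5)/(0 - 2) = (-5 + s)/(-2) = (-5 + s)*(-½) = 5/2 - s/2)
p(-9, -9)*(-123) + z(7) = (5/2 - ½*(-9))*(-123) + 7 = (5/2 + 9/2)*(-123) + 7 = 7*(-123) + 7 = -861 + 7 = -854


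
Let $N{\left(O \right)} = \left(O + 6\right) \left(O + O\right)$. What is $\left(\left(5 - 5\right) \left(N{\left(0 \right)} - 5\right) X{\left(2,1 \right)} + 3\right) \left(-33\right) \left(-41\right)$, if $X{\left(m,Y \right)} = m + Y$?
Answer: $4059$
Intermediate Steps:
$N{\left(O \right)} = 2 O \left(6 + O\right)$ ($N{\left(O \right)} = \left(6 + O\right) 2 O = 2 O \left(6 + O\right)$)
$X{\left(m,Y \right)} = Y + m$
$\left(\left(5 - 5\right) \left(N{\left(0 \right)} - 5\right) X{\left(2,1 \right)} + 3\right) \left(-33\right) \left(-41\right) = \left(\left(5 - 5\right) \left(2 \cdot 0 \left(6 + 0\right) - 5\right) \left(1 + 2\right) + 3\right) \left(-33\right) \left(-41\right) = \left(0 \left(2 \cdot 0 \cdot 6 - 5\right) 3 + 3\right) \left(-33\right) \left(-41\right) = \left(0 \left(0 - 5\right) 3 + 3\right) \left(-33\right) \left(-41\right) = \left(0 \left(-5\right) 3 + 3\right) \left(-33\right) \left(-41\right) = \left(0 \cdot 3 + 3\right) \left(-33\right) \left(-41\right) = \left(0 + 3\right) \left(-33\right) \left(-41\right) = 3 \left(-33\right) \left(-41\right) = \left(-99\right) \left(-41\right) = 4059$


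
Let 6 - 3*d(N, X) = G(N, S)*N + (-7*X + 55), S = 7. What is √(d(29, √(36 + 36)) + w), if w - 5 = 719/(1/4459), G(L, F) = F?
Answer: √(3205942 + 14*√2) ≈ 1790.5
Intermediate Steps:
d(N, X) = -49/3 - 7*N/3 + 7*X/3 (d(N, X) = 2 - (7*N + (-7*X + 55))/3 = 2 - (7*N + (55 - 7*X))/3 = 2 - (55 - 7*X + 7*N)/3 = 2 + (-55/3 - 7*N/3 + 7*X/3) = -49/3 - 7*N/3 + 7*X/3)
w = 3206026 (w = 5 + 719/(1/4459) = 5 + 719*4459 = 5 + 3206021 = 3206026)
√(d(29, √(36 + 36)) + w) = √((-49/3 - 7/3*29 + 7*√(36 + 36)/3) + 3206026) = √((-49/3 - 203/3 + 7*√72/3) + 3206026) = √((-49/3 - 203/3 + 7*(6*√2)/3) + 3206026) = √((-49/3 - 203/3 + 14*√2) + 3206026) = √((-84 + 14*√2) + 3206026) = √(3205942 + 14*√2)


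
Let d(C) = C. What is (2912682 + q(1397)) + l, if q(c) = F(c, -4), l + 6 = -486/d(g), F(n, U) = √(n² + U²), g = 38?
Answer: 55340601/19 + 5*√78065 ≈ 2.9141e+6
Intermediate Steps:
F(n, U) = √(U² + n²)
l = -357/19 (l = -6 - 486/38 = -6 - 486*1/38 = -6 - 243/19 = -357/19 ≈ -18.789)
q(c) = √(16 + c²) (q(c) = √((-4)² + c²) = √(16 + c²))
(2912682 + q(1397)) + l = (2912682 + √(16 + 1397²)) - 357/19 = (2912682 + √(16 + 1951609)) - 357/19 = (2912682 + √1951625) - 357/19 = (2912682 + 5*√78065) - 357/19 = 55340601/19 + 5*√78065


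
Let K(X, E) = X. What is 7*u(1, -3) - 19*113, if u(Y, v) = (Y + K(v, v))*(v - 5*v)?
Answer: -2315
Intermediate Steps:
u(Y, v) = -4*v*(Y + v) (u(Y, v) = (Y + v)*(v - 5*v) = (Y + v)*(-4*v) = -4*v*(Y + v))
7*u(1, -3) - 19*113 = 7*(-4*(-3)*(1 - 3)) - 19*113 = 7*(-4*(-3)*(-2)) - 2147 = 7*(-24) - 2147 = -168 - 2147 = -2315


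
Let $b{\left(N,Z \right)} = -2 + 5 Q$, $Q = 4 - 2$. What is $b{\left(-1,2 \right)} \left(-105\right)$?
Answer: $-840$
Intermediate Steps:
$Q = 2$ ($Q = 4 - 2 = 2$)
$b{\left(N,Z \right)} = 8$ ($b{\left(N,Z \right)} = -2 + 5 \cdot 2 = -2 + 10 = 8$)
$b{\left(-1,2 \right)} \left(-105\right) = 8 \left(-105\right) = -840$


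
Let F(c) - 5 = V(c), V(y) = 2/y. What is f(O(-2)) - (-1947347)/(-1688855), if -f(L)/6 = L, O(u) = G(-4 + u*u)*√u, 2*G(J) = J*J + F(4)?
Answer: -1947347/1688855 - 33*I*√2/2 ≈ -1.1531 - 23.335*I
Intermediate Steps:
F(c) = 5 + 2/c
G(J) = 11/4 + J²/2 (G(J) = (J*J + (5 + 2/4))/2 = (J² + (5 + 2*(¼)))/2 = (J² + (5 + ½))/2 = (J² + 11/2)/2 = (11/2 + J²)/2 = 11/4 + J²/2)
O(u) = √u*(11/4 + (-4 + u²)²/2) (O(u) = (11/4 + (-4 + u*u)²/2)*√u = (11/4 + (-4 + u²)²/2)*√u = √u*(11/4 + (-4 + u²)²/2))
f(L) = -6*L
f(O(-2)) - (-1947347)/(-1688855) = -3*√(-2)*(11 + 2*(-4 + (-2)²)²)/2 - (-1947347)/(-1688855) = -3*I*√2*(11 + 2*(-4 + 4)²)/2 - (-1947347)*(-1)/1688855 = -3*I*√2*(11 + 2*0²)/2 - 1*1947347/1688855 = -3*I*√2*(11 + 2*0)/2 - 1947347/1688855 = -3*I*√2*(11 + 0)/2 - 1947347/1688855 = -3*I*√2*11/2 - 1947347/1688855 = -33*I*√2/2 - 1947347/1688855 = -1947347/1688855 - 33*I*√2/2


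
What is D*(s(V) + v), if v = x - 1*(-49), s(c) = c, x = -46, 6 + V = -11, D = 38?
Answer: -532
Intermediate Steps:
V = -17 (V = -6 - 11 = -17)
v = 3 (v = -46 - 1*(-49) = -46 + 49 = 3)
D*(s(V) + v) = 38*(-17 + 3) = 38*(-14) = -532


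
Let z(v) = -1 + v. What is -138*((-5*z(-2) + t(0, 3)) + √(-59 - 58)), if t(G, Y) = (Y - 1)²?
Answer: -2622 - 414*I*√13 ≈ -2622.0 - 1492.7*I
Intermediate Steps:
t(G, Y) = (-1 + Y)²
-138*((-5*z(-2) + t(0, 3)) + √(-59 - 58)) = -138*((-5*(-1 - 2) + (-1 + 3)²) + √(-59 - 58)) = -138*((-5*(-3) + 2²) + √(-117)) = -138*((15 + 4) + 3*I*√13) = -138*(19 + 3*I*√13) = -2622 - 414*I*√13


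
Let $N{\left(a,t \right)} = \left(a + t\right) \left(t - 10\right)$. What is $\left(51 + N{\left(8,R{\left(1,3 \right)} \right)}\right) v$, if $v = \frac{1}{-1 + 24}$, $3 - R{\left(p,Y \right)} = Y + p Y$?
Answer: $- \frac{14}{23} \approx -0.6087$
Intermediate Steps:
$R{\left(p,Y \right)} = 3 - Y - Y p$ ($R{\left(p,Y \right)} = 3 - \left(Y + p Y\right) = 3 - \left(Y + Y p\right) = 3 - Y - Y p$)
$v = \frac{1}{23} \approx 0.043478$
$N{\left(a,t \right)} = \left(-10 + t\right) \left(a + t\right)$ ($N{\left(a,t \right)} = \left(a + t\right) \left(-10 + t\right) = \left(-10 + t\right) \left(a + t\right)$)
$\left(51 + N{\left(8,R{\left(1,3 \right)} \right)}\right) v = \left(51 + \left(\left(3 - 3 - 3 \cdot 1\right)^{2} - 80 - 10 \left(3 - 3 - 3 \cdot 1\right) + 8 \left(3 - 3 - 3 \cdot 1\right)\right)\right) \frac{1}{23} = \left(51 + \left(\left(3 - 3 - 3\right)^{2} - 80 - 10 \left(3 - 3 - 3\right) + 8 \left(3 - 3 - 3\right)\right)\right) \frac{1}{23} = \left(51 + \left(\left(-3\right)^{2} - 80 - -30 + 8 \left(-3\right)\right)\right) \frac{1}{23} = \left(51 + \left(9 - 80 + 30 - 24\right)\right) \frac{1}{23} = \left(51 - 65\right) \frac{1}{23} = \left(-14\right) \frac{1}{23} = - \frac{14}{23}$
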